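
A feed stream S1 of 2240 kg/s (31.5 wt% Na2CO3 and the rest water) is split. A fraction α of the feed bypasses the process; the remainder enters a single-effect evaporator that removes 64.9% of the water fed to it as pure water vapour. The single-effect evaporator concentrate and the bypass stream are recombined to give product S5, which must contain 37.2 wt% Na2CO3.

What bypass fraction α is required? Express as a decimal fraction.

All 2240×0.315 = 705.6 kg/s of Na2CO3 reaches S5, so S5 = 705.6/0.372 = 1896.8 kg/s and vapour = 343.23 kg/s.
The evaporator receives (1−α)·2240 of feed at 0.685 water and removes 0.649 of that water:
0.649×0.685×(1−α)×2240 = 343.23
(1−α) = 343.23/995.83 = 0.3447;  α = 0.6553.

0.655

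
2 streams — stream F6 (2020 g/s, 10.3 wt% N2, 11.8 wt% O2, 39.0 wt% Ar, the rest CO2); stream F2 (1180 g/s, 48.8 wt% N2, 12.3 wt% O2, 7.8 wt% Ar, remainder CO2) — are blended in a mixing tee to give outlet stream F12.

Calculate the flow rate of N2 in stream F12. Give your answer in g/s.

783.9 g/s

N2 out = N2 in = 2020×0.103 + 1180×0.488 = 783.9 g/s.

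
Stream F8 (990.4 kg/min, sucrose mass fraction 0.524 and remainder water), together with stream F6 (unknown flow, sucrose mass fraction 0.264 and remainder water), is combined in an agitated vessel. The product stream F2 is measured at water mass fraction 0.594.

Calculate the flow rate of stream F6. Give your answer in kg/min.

823 kg/min

Let F6 be the unknown flow. Total out = 990.4 + F6.
water balance: 471.43 + 0.736·F6 = 0.594·(990.4 + F6)
(0.736 − 0.594)·F6 = 0.594×990.4 − 471.43 = 116.87
F6 = 116.87 / 0.142 = 823.01 kg/min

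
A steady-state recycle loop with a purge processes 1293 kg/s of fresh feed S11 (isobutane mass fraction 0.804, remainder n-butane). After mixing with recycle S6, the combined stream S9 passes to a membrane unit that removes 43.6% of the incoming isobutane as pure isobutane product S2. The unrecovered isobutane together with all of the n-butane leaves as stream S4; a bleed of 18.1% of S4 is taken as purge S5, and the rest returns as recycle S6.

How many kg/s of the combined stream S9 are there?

3332 kg/s

n-butane enters only via S11 and leaves only via the purge: 1293×0.196 = 0.181×(n-butane in S4), and the membrane unit passes all n-butane, so n-butane in S9 = n-butane in S4 = 1400.2 kg/s.
isobutane in S9: m_A = 1293×0.804 + (1−0.181)·(1−0.436)·m_A, so m_A = 1039.6/0.5381 = 1932 kg/s.
S9 = 1932 + 1400.2 = 3332.1 kg/s.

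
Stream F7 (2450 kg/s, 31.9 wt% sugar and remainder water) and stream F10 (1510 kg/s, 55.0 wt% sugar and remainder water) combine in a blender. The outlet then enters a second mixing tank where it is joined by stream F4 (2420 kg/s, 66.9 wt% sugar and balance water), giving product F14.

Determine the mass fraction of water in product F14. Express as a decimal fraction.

Overall, product flow = 6380 kg/s.
water in = 2450×0.681 + 1510×0.450 + 2420×0.331 = 3149 kg/s.
water fraction in F14 = 0.494.

0.494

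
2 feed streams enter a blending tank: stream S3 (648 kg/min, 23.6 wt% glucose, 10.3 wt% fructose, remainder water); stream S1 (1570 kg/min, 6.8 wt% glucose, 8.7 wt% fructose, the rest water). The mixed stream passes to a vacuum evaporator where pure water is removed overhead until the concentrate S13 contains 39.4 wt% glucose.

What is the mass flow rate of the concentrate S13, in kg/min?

glucose entering = 648×0.236 + 1570×0.068 = 259.69 kg/min.
All glucose reports to S13, so S13 = 259.69/0.394 = 659.11 kg/min.

659.1 kg/min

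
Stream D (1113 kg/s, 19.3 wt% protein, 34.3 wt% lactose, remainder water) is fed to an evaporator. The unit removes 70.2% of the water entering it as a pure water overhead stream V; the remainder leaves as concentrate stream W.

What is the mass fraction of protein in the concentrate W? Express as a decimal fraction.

protein is not removed: 1113×0.193 = 214.81 kg/s of protein enters W.
water entering = 1113×0.464 = 516.43 kg/s; overhead removed = 0.702×516.43 = 362.54 kg/s.
Concentrate = 1113 − 362.54 = 750.46 kg/s.
Mass fraction = 214.81/750.46 = 0.286.

0.286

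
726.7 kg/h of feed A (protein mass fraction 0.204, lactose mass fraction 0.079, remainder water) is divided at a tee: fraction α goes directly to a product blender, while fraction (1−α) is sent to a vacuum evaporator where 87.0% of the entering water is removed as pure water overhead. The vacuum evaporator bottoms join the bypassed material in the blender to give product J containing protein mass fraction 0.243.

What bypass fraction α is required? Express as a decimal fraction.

All 726.7×0.204 = 148.25 kg/h of protein reaches J, so J = 148.25/0.243 = 610.07 kg/h and vapour = 116.63 kg/h.
The evaporator receives (1−α)·726.7 of feed at 0.717 water and removes 0.870 of that water:
0.870×0.717×(1−α)×726.7 = 116.63
(1−α) = 116.63/453.31 = 0.2573;  α = 0.7427.

0.743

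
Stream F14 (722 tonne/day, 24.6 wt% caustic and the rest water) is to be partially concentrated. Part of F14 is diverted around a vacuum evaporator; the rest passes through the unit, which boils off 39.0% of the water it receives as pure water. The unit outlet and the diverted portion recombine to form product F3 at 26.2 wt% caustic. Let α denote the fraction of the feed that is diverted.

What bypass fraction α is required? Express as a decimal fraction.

0.792

All 722×0.246 = 177.61 tonne/day of caustic reaches F3, so F3 = 177.61/0.262 = 677.91 tonne/day and vapour = 44.092 tonne/day.
The evaporator receives (1−α)·722 of feed at 0.754 water and removes 0.390 of that water:
0.390×0.754×(1−α)×722 = 44.092
(1−α) = 44.092/212.31 = 0.2077;  α = 0.7923.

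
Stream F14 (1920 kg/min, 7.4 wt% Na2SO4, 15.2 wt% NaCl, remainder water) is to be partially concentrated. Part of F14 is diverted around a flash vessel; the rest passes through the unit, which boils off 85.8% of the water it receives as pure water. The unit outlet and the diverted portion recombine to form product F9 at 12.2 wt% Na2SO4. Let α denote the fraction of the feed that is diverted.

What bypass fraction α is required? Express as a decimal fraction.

0.408

All 1920×0.074 = 142.08 kg/min of Na2SO4 reaches F9, so F9 = 142.08/0.122 = 1164.6 kg/min and vapour = 755.41 kg/min.
The evaporator receives (1−α)·1920 of feed at 0.774 water and removes 0.858 of that water:
0.858×0.774×(1−α)×1920 = 755.41
(1−α) = 755.41/1275.1 = 0.5925;  α = 0.4075.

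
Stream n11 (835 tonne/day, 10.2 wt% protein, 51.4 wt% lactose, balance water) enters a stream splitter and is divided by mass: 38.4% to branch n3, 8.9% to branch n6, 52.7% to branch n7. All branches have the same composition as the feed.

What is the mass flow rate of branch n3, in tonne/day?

Branch n3 flow = 0.384×835 = 320.64 tonne/day.

320.6 tonne/day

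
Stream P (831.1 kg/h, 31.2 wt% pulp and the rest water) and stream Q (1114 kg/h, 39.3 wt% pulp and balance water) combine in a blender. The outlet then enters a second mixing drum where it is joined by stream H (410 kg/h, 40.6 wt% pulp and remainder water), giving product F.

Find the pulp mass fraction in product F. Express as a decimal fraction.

0.367

Overall, product flow = 2355.1 kg/h.
pulp in = 831.1×0.312 + 1114×0.393 + 410×0.406 = 863.57 kg/h.
pulp fraction in F = 0.367.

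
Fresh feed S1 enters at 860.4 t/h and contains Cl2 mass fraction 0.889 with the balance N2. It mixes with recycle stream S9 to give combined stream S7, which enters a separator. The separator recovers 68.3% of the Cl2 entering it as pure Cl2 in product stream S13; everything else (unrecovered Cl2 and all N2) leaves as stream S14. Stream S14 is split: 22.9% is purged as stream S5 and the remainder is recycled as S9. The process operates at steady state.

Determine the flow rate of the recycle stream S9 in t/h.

N2 enters only via S1 and leaves only via the purge: 860.4×0.111 = 0.229×(N2 in S14), and the separator passes all N2, so N2 in S7 = N2 in S14 = 417.05 t/h.
Cl2 in S7: m_A = 860.4×0.889 + (1−0.229)·(1−0.683)·m_A, so m_A = 764.9/0.7556 = 1012.3 t/h.
S14 = (1−0.683)×1012.3 + 417.05 = 737.95 t/h.
Recycle S9 = (1−0.229)×737.95 = 568.96 t/h.

569 t/h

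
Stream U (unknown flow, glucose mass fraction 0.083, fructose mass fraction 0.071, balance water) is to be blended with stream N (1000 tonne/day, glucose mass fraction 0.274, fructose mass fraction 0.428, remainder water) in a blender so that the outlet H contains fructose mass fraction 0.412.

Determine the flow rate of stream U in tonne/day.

Let U be the unknown flow. Total out = 1000 + U.
fructose balance: 428 + 0.071·U = 0.412·(1000 + U)
(0.071 − 0.412)·U = 0.412×1000 − 428 = -16
U = -16 / -0.341 = 46.921 tonne/day

46.92 tonne/day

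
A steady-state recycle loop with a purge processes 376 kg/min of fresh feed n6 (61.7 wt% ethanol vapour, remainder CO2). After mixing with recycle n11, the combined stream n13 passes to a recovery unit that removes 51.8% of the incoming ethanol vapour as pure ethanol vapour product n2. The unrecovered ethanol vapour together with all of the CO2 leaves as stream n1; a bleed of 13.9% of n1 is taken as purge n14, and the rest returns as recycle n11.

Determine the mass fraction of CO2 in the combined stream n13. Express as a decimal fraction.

0.723

CO2 enters only via n6 and leaves only via the purge: 376×0.383 = 0.139×(CO2 in n1), and the recovery unit passes all CO2, so CO2 in n13 = CO2 in n1 = 1036 kg/min.
ethanol vapour in n13: m_A = 376×0.617 + (1−0.139)·(1−0.518)·m_A, so m_A = 231.99/0.5850 = 396.57 kg/min.
n13 = 396.57 + 1036 = 1432.6 kg/min.
CO2 fraction in n13 = 1036/1432.6 = 0.723.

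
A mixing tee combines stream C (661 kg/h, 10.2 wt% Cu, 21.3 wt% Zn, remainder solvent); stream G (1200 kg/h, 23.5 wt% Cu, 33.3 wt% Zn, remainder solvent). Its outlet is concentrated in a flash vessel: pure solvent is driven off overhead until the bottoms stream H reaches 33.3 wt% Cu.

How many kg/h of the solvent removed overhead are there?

811.7 kg/h

Cu entering = 661×0.102 + 1200×0.235 = 349.42 kg/h.
All Cu reports to H, so H = 349.42/0.333 = 1049.3 kg/h.
Total feed = 1861 kg/h; overhead = 1861 − 1049.3 = 811.68 kg/h.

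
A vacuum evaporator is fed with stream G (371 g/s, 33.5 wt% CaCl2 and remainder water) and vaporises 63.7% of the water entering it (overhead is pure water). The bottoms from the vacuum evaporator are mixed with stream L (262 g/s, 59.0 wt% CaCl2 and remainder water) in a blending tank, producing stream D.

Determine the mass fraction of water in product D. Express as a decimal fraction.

Vapour removed = 0.637×0.665×371 = 157.16 g/s; concentrate = 213.84 g/s.
water reaching the mixer = 89.558 (from concentrate) + 262×0.410 = 196.98 g/s.
Product flow = 213.84 + 262 = 475.84 g/s; water fraction = 0.414.

0.414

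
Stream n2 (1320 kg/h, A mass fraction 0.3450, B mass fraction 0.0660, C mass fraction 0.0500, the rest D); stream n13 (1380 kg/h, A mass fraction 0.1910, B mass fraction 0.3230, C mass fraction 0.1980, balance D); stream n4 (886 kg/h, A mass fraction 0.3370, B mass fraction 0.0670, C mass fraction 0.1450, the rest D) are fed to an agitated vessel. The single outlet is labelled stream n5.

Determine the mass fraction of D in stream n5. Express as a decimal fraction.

0.4207

Total flow out = 1320 + 1380 + 886 = 3586 kg/h.
D in = 1320×0.539 + 1380×0.288 + 886×0.451 = 1508.5 kg/h.
D mass fraction in n5 = 1508.5/3586 = 0.4207.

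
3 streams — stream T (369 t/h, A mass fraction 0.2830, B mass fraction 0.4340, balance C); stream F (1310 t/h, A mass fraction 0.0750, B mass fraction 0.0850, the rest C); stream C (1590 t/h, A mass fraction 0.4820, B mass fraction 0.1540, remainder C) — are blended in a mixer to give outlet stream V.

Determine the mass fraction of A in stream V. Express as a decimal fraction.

0.2964

Total flow out = 369 + 1310 + 1590 = 3269 t/h.
A in = 369×0.283 + 1310×0.075 + 1590×0.482 = 969.06 t/h.
A mass fraction in V = 969.06/3269 = 0.2964.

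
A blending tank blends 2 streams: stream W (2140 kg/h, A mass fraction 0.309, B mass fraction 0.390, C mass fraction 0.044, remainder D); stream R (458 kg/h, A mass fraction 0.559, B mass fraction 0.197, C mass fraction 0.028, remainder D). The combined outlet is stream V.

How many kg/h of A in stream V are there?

A out = A in = 2140×0.309 + 458×0.559 = 917.28 kg/h.

917.3 kg/h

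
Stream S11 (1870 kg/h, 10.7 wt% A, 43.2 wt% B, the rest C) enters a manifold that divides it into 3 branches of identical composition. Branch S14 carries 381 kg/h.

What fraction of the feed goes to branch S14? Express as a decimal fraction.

0.204

Fraction to S14 = 381/1870 = 0.2037.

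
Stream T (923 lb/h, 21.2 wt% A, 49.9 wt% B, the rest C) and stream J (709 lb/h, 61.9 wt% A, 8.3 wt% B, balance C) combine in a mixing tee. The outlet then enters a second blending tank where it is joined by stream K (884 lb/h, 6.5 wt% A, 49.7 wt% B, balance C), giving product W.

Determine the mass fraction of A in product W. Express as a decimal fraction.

0.275

Overall, product flow = 2516 lb/h.
A in = 923×0.212 + 709×0.619 + 884×0.065 = 692.01 lb/h.
A fraction in W = 0.275.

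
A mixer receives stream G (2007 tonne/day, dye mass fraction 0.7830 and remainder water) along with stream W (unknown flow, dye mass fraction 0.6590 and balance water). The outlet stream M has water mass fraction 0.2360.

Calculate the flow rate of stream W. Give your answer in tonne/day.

Let W be the unknown flow. Total out = 2007 + W.
water balance: 435.52 + 0.341·W = 0.236·(2007 + W)
(0.341 − 0.236)·W = 0.236×2007 − 435.52 = 38.133
W = 38.133 / 0.105 = 363.17 tonne/day

363.2 tonne/day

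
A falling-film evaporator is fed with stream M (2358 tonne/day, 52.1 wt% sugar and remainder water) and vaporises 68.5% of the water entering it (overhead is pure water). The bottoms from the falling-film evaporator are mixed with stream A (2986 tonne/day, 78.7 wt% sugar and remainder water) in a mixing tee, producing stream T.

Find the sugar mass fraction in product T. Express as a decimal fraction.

Vapour removed = 0.685×0.479×2358 = 773.7 tonne/day; concentrate = 1584.3 tonne/day.
sugar reaching the mixer = 1228.5 (from concentrate) + 2986×0.787 = 3578.5 tonne/day.
Product flow = 1584.3 + 2986 = 4570.3 tonne/day; sugar fraction = 0.783.

0.783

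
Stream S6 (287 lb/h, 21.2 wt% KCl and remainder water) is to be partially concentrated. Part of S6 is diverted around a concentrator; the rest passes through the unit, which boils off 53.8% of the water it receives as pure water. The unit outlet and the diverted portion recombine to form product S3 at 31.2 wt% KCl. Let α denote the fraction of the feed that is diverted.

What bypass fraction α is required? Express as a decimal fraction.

All 287×0.212 = 60.844 lb/h of KCl reaches S3, so S3 = 60.844/0.312 = 195.01 lb/h and vapour = 91.987 lb/h.
The evaporator receives (1−α)·287 of feed at 0.788 water and removes 0.538 of that water:
0.538×0.788×(1−α)×287 = 91.987
(1−α) = 91.987/121.67 = 0.7560;  α = 0.2440.

0.244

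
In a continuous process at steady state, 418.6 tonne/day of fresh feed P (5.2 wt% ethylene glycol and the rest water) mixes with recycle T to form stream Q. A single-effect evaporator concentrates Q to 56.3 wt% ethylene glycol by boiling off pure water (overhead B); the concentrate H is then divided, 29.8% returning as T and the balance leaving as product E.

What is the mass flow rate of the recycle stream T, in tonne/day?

16.41 tonne/day

Overall ethylene glycol balance (none leaves overhead): ethylene glycol in fresh feed = ethylene glycol in product, i.e. 418.6×0.052 = (1−0.298)·H·0.563.
H = 21.767/(0.563×0.702) = 55.075 tonne/day.
Recycle T = 0.298×55.075 = 16.412 tonne/day.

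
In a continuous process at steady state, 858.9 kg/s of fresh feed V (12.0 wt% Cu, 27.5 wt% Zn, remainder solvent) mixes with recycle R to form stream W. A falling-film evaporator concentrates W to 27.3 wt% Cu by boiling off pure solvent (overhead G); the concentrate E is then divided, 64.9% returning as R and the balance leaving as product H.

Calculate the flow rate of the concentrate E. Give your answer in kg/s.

Overall Cu balance (none leaves overhead): Cu in fresh feed = Cu in product, i.e. 858.9×0.120 = (1−0.649)·E·0.273.
E = 103.07/(0.273×0.351) = 1075.6 kg/s.

1076 kg/s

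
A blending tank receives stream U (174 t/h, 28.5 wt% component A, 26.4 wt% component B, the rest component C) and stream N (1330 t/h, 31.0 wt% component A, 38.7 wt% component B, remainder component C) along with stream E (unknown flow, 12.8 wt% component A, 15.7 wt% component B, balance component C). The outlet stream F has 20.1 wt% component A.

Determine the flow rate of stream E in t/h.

Let E be the unknown flow. Total out = 1504 + E.
component A balance: 461.89 + 0.128·E = 0.201·(1504 + E)
(0.128 − 0.201)·E = 0.201×1504 − 461.89 = -159.59
E = -159.59 / -0.073 = 2186.1 t/h

2186 t/h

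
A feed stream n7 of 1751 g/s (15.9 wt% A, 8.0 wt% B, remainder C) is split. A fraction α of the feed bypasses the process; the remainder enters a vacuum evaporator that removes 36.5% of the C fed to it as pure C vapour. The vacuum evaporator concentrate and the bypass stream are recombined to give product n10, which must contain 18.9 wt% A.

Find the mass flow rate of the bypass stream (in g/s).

750.4 g/s

All 1751×0.159 = 278.41 g/s of A reaches n10, so n10 = 278.41/0.189 = 1473.1 g/s and vapour = 277.94 g/s.
The evaporator receives (1−α)·1751 of feed at 0.761 C and removes 0.365 of that C:
0.365×0.761×(1−α)×1751 = 277.94
(1−α) = 277.94/486.37 = 0.5715;  α = 0.4285.
Bypass flow = 0.4285×1751 = 750.38 g/s.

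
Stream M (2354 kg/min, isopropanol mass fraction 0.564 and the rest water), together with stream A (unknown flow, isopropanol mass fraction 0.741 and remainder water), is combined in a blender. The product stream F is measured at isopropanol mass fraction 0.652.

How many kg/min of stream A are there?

Let A be the unknown flow. Total out = 2354 + A.
isopropanol balance: 1327.7 + 0.741·A = 0.652·(2354 + A)
(0.741 − 0.652)·A = 0.652×2354 − 1327.7 = 207.15
A = 207.15 / 0.089 = 2327.6 kg/min

2328 kg/min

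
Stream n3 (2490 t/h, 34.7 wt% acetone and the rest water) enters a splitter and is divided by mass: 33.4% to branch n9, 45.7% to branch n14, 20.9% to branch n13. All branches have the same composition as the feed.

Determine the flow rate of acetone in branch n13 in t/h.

180.6 t/h

Branch n13 total = 0.209×2490 = 520.41 t/h.
acetone in n13 = 0.347×520.41 = 180.58 t/h.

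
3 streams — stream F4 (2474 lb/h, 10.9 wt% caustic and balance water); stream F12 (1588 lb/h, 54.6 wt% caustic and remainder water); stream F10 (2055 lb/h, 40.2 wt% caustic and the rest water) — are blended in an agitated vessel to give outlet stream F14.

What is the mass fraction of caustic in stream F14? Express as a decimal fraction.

0.321

Total flow out = 2474 + 1588 + 2055 = 6117 lb/h.
caustic in = 2474×0.109 + 1588×0.546 + 2055×0.402 = 1962.8 lb/h.
caustic mass fraction in F14 = 1962.8/6117 = 0.321.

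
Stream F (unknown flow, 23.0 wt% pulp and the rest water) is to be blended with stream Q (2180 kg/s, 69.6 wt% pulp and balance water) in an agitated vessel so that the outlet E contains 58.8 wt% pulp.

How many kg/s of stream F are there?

Let F be the unknown flow. Total out = 2180 + F.
pulp balance: 1517.3 + 0.230·F = 0.588·(2180 + F)
(0.230 − 0.588)·F = 0.588×2180 − 1517.3 = -235.44
F = -235.44 / -0.358 = 657.65 kg/s

657.7 kg/s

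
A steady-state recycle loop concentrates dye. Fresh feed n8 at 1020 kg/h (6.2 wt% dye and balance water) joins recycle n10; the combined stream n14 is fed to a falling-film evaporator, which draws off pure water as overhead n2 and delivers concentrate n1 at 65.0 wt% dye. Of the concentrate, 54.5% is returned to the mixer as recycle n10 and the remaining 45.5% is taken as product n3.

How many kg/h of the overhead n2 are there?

Overall dye balance (none leaves overhead): dye in fresh feed = dye in product, i.e. 1020×0.062 = (1−0.545)·n1·0.650.
n1 = 63.24/(0.650×0.455) = 213.83 kg/h.
Recycle n10 = 0.545×213.83 = 116.54 kg/h.
Combined feed n14 = 1020 + 116.54 = 1136.5 kg/h.
Overhead n2 = n14 − n1 = 1136.5 − 213.83 = 922.71 kg/h.

922.7 kg/h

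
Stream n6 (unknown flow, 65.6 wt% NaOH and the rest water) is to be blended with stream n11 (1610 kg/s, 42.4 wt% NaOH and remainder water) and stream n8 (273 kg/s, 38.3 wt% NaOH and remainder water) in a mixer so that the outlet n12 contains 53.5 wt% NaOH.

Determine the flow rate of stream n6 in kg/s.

1820 kg/s

Let n6 be the unknown flow. Total out = 1883 + n6.
NaOH balance: 787.2 + 0.656·n6 = 0.535·(1883 + n6)
(0.656 − 0.535)·n6 = 0.535×1883 − 787.2 = 220.21
n6 = 220.21 / 0.121 = 1819.9 kg/s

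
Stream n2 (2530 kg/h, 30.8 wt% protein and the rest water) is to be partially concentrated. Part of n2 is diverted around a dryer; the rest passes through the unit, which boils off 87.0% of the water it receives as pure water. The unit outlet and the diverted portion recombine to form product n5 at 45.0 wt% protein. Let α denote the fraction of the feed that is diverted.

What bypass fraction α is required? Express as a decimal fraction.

0.476

All 2530×0.308 = 779.24 kg/h of protein reaches n5, so n5 = 779.24/0.450 = 1731.6 kg/h and vapour = 798.36 kg/h.
The evaporator receives (1−α)·2530 of feed at 0.692 water and removes 0.870 of that water:
0.870×0.692×(1−α)×2530 = 798.36
(1−α) = 798.36/1523.2 = 0.5241;  α = 0.4759.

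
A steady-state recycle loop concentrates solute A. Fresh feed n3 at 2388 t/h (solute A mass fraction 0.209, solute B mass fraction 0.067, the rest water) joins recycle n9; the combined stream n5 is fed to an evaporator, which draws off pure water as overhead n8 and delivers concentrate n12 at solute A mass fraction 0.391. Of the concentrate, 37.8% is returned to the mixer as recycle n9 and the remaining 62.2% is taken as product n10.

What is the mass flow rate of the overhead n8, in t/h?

Overall solute A balance (none leaves overhead): solute A in fresh feed = solute A in product, i.e. 2388×0.209 = (1−0.378)·n12·0.391.
n12 = 499.09/(0.391×0.622) = 2052.2 t/h.
Recycle n9 = 0.378×2052.2 = 775.72 t/h.
Combined feed n5 = 2388 + 775.72 = 3163.7 t/h.
Overhead n8 = n5 − n12 = 3163.7 − 2052.2 = 1111.5 t/h.

1112 t/h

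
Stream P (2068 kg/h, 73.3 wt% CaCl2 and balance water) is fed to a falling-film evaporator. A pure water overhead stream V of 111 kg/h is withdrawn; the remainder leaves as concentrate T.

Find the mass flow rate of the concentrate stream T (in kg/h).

Concentrate = 2068 − 111 = 1957 kg/h.

1957 kg/h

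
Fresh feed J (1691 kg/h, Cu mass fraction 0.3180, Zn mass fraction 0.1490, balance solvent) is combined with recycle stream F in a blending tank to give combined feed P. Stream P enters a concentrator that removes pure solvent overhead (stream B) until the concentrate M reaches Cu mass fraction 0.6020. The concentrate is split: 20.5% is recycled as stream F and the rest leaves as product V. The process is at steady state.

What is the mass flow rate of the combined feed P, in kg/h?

Overall Cu balance (none leaves overhead): Cu in fresh feed = Cu in product, i.e. 1691×0.318 = (1−0.205)·M·0.602.
M = 537.74/(0.602×0.795) = 1123.6 kg/h.
Recycle F = 0.205×1123.6 = 230.34 kg/h.
Combined feed P = 1691 + 230.34 = 1921.3 kg/h.

1921 kg/h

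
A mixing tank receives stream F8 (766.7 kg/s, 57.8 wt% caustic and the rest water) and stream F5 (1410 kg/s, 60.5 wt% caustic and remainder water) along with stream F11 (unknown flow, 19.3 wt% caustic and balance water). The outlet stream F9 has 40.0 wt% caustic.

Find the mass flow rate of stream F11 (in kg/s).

Let F11 be the unknown flow. Total out = 2176.7 + F11.
caustic balance: 1296.2 + 0.193·F11 = 0.400·(2176.7 + F11)
(0.193 − 0.400)·F11 = 0.400×2176.7 − 1296.2 = -425.52
F11 = -425.52 / -0.207 = 2055.7 kg/s

2056 kg/s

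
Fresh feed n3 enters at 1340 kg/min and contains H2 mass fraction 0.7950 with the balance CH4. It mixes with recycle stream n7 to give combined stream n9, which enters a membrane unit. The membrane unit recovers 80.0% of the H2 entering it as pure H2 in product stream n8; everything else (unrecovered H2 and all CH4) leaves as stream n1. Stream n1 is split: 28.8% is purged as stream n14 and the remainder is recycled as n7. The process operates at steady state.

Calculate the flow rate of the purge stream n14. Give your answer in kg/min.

346.2 kg/min

CH4 enters only via n3 and leaves only via the purge: 1340×0.205 = 0.288×(CH4 in n1), and the membrane unit passes all CH4, so CH4 in n9 = CH4 in n1 = 953.82 kg/min.
H2 in n9: m_A = 1340×0.795 + (1−0.288)·(1−0.800)·m_A, so m_A = 1065.3/0.8576 = 1242.2 kg/min.
n1 = (1−0.800)×1242.2 + 953.82 = 1202.3 kg/min.
Purge n14 = 0.288×1202.3 = 346.25 kg/min.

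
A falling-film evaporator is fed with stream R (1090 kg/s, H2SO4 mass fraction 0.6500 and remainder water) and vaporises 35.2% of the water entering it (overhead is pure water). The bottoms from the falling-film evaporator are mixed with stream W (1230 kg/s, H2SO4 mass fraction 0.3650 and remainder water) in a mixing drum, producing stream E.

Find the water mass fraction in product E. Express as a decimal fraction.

Vapour removed = 0.352×0.350×1090 = 134.29 kg/s; concentrate = 955.71 kg/s.
water reaching the mixer = 247.21 (from concentrate) + 1230×0.635 = 1028.3 kg/s.
Product flow = 955.71 + 1230 = 2185.7 kg/s; water fraction = 0.4704.

0.4704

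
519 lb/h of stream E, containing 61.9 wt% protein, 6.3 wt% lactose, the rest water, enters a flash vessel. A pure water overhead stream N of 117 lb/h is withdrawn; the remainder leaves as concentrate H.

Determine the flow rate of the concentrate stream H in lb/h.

Concentrate = 519 − 117 = 402 lb/h.

402 lb/h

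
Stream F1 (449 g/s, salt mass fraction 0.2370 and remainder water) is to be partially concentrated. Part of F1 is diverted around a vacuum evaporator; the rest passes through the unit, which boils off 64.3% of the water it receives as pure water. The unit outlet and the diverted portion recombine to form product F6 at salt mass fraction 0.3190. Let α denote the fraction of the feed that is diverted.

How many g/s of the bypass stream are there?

213.7 g/s

All 449×0.237 = 106.41 g/s of salt reaches F6, so F6 = 106.41/0.319 = 333.58 g/s and vapour = 115.42 g/s.
The evaporator receives (1−α)·449 of feed at 0.763 water and removes 0.643 of that water:
0.643×0.763×(1−α)×449 = 115.42
(1−α) = 115.42/220.28 = 0.5239;  α = 0.4761.
Bypass flow = 0.4761×449 = 213.75 g/s.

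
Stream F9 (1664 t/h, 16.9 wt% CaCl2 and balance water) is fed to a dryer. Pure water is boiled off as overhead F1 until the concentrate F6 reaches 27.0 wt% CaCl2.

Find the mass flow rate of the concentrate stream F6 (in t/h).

1042 t/h

CaCl2 is conserved: 1664×0.169 = 281.22 t/h all reports to the concentrate.
Concentrate = 281.22/(target fraction) = 1041.5 t/h.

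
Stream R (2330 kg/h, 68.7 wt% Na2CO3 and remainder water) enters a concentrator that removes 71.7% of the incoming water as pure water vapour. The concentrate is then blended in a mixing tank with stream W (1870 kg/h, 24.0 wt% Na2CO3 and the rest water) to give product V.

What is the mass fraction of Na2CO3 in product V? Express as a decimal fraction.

0.557

Vapour removed = 0.717×0.313×2330 = 522.9 kg/h; concentrate = 1807.1 kg/h.
Na2CO3 reaching the mixer = 1600.7 (from concentrate) + 1870×0.240 = 2049.5 kg/h.
Product flow = 1807.1 + 1870 = 3677.1 kg/h; Na2CO3 fraction = 0.557.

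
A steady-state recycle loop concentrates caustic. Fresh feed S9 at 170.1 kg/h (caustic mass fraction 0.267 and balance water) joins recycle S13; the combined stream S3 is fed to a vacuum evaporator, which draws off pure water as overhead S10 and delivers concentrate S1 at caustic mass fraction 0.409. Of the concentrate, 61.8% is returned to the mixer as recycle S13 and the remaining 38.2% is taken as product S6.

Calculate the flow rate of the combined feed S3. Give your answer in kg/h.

349.7 kg/h

Overall caustic balance (none leaves overhead): caustic in fresh feed = caustic in product, i.e. 170.1×0.267 = (1−0.618)·S1·0.409.
S1 = 45.417/(0.409×0.382) = 290.69 kg/h.
Recycle S13 = 0.618×290.69 = 179.65 kg/h.
Combined feed S3 = 170.1 + 179.65 = 349.75 kg/h.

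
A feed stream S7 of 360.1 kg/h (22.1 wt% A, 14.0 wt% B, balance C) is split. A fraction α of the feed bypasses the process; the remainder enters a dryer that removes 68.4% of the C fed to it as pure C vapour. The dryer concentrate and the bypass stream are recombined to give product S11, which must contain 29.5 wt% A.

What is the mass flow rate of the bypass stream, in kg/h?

153.4 kg/h

All 360.1×0.221 = 79.582 kg/h of A reaches S11, so S11 = 79.582/0.295 = 269.77 kg/h and vapour = 90.33 kg/h.
The evaporator receives (1−α)·360.1 of feed at 0.639 C and removes 0.684 of that C:
0.684×0.639×(1−α)×360.1 = 90.33
(1−α) = 90.33/157.39 = 0.5739;  α = 0.4261.
Bypass flow = 0.4261×360.1 = 153.43 kg/h.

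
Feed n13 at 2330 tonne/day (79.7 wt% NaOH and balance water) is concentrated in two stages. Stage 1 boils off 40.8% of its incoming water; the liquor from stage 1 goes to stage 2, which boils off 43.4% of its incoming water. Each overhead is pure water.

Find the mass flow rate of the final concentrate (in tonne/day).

2015 tonne/day

water in feed = 2330×0.203 = 472.99 tonne/day.
After stage 1: water left = (1−0.408)×472.99 = 280.01; stream total = 2137 tonne/day.
After stage 2: water left = (1−0.434)×280.01 = 158.49; final concentrate = 2015.5 tonne/day.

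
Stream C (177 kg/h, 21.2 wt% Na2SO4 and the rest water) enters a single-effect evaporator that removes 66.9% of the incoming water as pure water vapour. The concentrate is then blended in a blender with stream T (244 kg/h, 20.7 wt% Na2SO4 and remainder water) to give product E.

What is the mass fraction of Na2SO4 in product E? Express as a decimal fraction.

0.2686

Vapour removed = 0.669×0.788×177 = 93.309 kg/h; concentrate = 83.691 kg/h.
Na2SO4 reaching the mixer = 37.524 (from concentrate) + 244×0.207 = 88.032 kg/h.
Product flow = 83.691 + 244 = 327.69 kg/h; Na2SO4 fraction = 0.2686.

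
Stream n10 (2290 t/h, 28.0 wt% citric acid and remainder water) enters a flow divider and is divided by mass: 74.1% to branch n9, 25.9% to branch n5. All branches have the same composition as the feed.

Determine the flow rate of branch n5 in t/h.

593.1 t/h

Branch n5 flow = 0.259×2290 = 593.11 t/h.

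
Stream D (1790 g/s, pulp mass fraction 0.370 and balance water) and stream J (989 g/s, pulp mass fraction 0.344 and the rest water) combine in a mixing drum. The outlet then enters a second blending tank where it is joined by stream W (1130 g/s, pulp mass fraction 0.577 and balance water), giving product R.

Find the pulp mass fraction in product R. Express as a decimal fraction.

0.423

Overall, product flow = 3909 g/s.
pulp in = 1790×0.370 + 989×0.344 + 1130×0.577 = 1654.5 g/s.
pulp fraction in R = 0.423.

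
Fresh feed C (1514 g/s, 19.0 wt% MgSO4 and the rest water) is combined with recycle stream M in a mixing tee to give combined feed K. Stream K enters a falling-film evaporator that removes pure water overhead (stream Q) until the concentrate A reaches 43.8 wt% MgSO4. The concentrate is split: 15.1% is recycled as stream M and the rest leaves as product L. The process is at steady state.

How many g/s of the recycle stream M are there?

116.8 g/s

Overall MgSO4 balance (none leaves overhead): MgSO4 in fresh feed = MgSO4 in product, i.e. 1514×0.190 = (1−0.151)·A·0.438.
A = 287.66/(0.438×0.849) = 773.57 g/s.
Recycle M = 0.151×773.57 = 116.81 g/s.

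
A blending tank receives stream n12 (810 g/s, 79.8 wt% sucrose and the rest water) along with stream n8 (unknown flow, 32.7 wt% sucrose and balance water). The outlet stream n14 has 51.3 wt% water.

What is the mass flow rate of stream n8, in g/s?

1574 g/s

Let n8 be the unknown flow. Total out = 810 + n8.
water balance: 163.62 + 0.673·n8 = 0.513·(810 + n8)
(0.673 − 0.513)·n8 = 0.513×810 − 163.62 = 251.91
n8 = 251.91 / 0.160 = 1574.4 g/s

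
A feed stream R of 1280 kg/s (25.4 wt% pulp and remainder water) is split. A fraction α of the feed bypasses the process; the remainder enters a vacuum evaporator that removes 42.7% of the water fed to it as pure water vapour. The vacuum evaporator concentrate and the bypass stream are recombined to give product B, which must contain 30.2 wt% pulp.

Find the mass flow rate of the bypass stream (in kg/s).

641.3 kg/s

All 1280×0.254 = 325.12 kg/s of pulp reaches B, so B = 325.12/0.302 = 1076.6 kg/s and vapour = 203.44 kg/s.
The evaporator receives (1−α)·1280 of feed at 0.746 water and removes 0.427 of that water:
0.427×0.746×(1−α)×1280 = 203.44
(1−α) = 203.44/407.73 = 0.4990;  α = 0.5010.
Bypass flow = 0.5010×1280 = 641.33 kg/s.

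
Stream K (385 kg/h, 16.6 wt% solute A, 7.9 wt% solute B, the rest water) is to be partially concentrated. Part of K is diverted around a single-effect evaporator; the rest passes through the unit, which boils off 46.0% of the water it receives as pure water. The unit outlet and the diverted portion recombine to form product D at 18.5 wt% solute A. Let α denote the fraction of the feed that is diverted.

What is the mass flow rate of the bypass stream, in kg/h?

All 385×0.166 = 63.91 kg/h of solute A reaches D, so D = 63.91/0.185 = 345.46 kg/h and vapour = 39.541 kg/h.
The evaporator receives (1−α)·385 of feed at 0.755 water and removes 0.460 of that water:
0.460×0.755×(1−α)×385 = 39.541
(1−α) = 39.541/133.71 = 0.2957;  α = 0.7043.
Bypass flow = 0.7043×385 = 271.15 kg/h.

271.1 kg/h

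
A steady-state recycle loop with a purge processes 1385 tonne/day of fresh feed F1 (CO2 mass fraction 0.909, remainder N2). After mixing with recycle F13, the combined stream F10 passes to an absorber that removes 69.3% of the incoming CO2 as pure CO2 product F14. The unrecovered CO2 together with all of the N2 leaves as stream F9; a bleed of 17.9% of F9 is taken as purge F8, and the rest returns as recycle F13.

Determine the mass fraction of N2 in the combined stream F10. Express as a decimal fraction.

0.295

N2 enters only via F1 and leaves only via the purge: 1385×0.091 = 0.179×(N2 in F9), and the absorber passes all N2, so N2 in F10 = N2 in F9 = 704.11 tonne/day.
CO2 in F10: m_A = 1385×0.909 + (1−0.179)·(1−0.693)·m_A, so m_A = 1259/0.7480 = 1683.2 tonne/day.
F10 = 1683.2 + 704.11 = 2387.3 tonne/day.
N2 fraction in F10 = 704.11/2387.3 = 0.295.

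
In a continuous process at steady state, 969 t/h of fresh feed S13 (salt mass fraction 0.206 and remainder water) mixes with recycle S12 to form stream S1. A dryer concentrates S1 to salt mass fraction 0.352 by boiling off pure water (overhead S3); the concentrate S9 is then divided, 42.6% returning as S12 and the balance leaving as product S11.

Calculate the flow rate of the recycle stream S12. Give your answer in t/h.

Overall salt balance (none leaves overhead): salt in fresh feed = salt in product, i.e. 969×0.206 = (1−0.426)·S9·0.352.
S9 = 199.61/(0.352×0.574) = 987.95 t/h.
Recycle S12 = 0.426×987.95 = 420.87 t/h.

420.9 t/h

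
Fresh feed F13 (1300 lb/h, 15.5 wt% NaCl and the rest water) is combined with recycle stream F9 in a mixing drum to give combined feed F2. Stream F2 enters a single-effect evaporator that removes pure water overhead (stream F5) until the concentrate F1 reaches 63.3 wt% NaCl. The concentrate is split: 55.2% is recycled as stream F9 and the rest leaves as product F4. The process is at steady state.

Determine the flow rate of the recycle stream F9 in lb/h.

392.2 lb/h

Overall NaCl balance (none leaves overhead): NaCl in fresh feed = NaCl in product, i.e. 1300×0.155 = (1−0.552)·F1·0.633.
F1 = 201.5/(0.633×0.448) = 710.55 lb/h.
Recycle F9 = 0.552×710.55 = 392.22 lb/h.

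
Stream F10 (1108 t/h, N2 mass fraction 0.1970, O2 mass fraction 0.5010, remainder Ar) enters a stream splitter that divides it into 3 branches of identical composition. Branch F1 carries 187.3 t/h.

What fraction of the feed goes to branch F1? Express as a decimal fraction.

Fraction to F1 = 187.3/1108 = 0.1690.

0.169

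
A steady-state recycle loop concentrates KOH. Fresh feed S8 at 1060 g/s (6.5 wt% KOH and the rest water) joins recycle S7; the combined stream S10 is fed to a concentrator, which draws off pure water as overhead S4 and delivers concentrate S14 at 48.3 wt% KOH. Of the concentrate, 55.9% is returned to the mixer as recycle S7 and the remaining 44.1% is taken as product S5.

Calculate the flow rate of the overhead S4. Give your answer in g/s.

917.3 g/s

Overall KOH balance (none leaves overhead): KOH in fresh feed = KOH in product, i.e. 1060×0.065 = (1−0.559)·S14·0.483.
S14 = 68.9/(0.483×0.441) = 323.47 g/s.
Recycle S7 = 0.559×323.47 = 180.82 g/s.
Combined feed S10 = 1060 + 180.82 = 1240.8 g/s.
Overhead S4 = S10 − S14 = 1240.8 − 323.47 = 917.35 g/s.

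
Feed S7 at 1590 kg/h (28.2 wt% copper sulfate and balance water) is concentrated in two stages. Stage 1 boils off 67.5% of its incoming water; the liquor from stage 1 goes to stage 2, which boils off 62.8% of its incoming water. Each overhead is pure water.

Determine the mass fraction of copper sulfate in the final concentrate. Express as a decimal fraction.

water in feed = 1590×0.718 = 1141.6 kg/h.
After stage 1: water left = (1−0.675)×1141.6 = 371.03; stream total = 819.41 kg/h.
After stage 2: water left = (1−0.628)×371.03 = 138.02; final concentrate = 586.4 kg/h.
copper sulfate fraction = 448.38/586.4 = 0.7646.

0.7646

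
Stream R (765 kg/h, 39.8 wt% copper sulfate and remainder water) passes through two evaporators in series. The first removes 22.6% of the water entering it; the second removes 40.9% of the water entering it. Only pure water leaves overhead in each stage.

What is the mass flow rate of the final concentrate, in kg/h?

water in feed = 765×0.602 = 460.53 kg/h.
After stage 1: water left = (1−0.226)×460.53 = 356.45; stream total = 660.92 kg/h.
After stage 2: water left = (1−0.409)×356.45 = 210.66; final concentrate = 515.13 kg/h.

515.1 kg/h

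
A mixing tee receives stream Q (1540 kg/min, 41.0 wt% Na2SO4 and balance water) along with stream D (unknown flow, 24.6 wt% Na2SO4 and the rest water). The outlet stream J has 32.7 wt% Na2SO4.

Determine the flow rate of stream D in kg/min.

1578 kg/min

Let D be the unknown flow. Total out = 1540 + D.
Na2SO4 balance: 631.4 + 0.246·D = 0.327·(1540 + D)
(0.246 − 0.327)·D = 0.327×1540 − 631.4 = -127.82
D = -127.82 / -0.081 = 1578 kg/min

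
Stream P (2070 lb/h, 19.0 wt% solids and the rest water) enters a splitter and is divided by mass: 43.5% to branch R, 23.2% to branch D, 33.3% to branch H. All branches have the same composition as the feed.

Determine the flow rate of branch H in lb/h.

Branch H flow = 0.333×2070 = 689.31 lb/h.

689.3 lb/h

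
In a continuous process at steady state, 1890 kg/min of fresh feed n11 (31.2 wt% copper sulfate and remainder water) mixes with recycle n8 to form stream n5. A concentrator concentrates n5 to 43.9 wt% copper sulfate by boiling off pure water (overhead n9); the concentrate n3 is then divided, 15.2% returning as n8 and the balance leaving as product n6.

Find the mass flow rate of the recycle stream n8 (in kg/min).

240.8 kg/min

Overall copper sulfate balance (none leaves overhead): copper sulfate in fresh feed = copper sulfate in product, i.e. 1890×0.312 = (1−0.152)·n3·0.439.
n3 = 589.68/(0.439×0.848) = 1584 kg/min.
Recycle n8 = 0.152×1584 = 240.77 kg/min.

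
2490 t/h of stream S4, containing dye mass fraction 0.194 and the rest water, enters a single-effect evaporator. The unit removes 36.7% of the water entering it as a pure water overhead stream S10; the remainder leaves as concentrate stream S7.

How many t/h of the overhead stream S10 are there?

water entering = 2490×0.806 = 2006.9 t/h; overhead removed = 0.367×2006.9 = 736.55 t/h.

736.5 t/h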